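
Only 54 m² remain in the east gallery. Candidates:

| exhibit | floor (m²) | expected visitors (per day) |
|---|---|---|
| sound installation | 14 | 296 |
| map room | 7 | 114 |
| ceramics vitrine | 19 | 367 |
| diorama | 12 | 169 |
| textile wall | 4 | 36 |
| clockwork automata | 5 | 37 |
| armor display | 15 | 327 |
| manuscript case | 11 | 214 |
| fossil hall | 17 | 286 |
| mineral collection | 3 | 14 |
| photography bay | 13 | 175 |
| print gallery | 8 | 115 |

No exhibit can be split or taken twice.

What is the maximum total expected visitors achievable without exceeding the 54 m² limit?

Greedy by ratio would take sound installation + map room + textile wall + armor display + manuscript case + mineral collection: 54 m² used, total 1001.
Reworking the packing: sound installation + ceramics vitrine + clockwork automata + armor display uses 53 m² and improves the total to 1027.
The spare 1 m² is too small for any remaining exhibit, and no exchange beats 1027.

1027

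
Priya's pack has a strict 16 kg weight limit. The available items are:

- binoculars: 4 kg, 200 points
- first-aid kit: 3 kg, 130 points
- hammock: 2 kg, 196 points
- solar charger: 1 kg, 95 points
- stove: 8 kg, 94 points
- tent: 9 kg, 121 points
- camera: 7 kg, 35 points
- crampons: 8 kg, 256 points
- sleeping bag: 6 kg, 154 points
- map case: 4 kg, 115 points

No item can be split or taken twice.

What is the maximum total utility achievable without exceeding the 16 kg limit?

775

Density check — hammock 98.00, solar charger 95.00, binoculars 50.00 are the best per kg.
Greedy by ratio would take binoculars + first-aid kit + hammock + solar charger + map case: 14 kg used, total 736.
Dropping map case frees 4 kg; slotting in sleeping bag (6 kg) lifts the total to 775 at 16 kg.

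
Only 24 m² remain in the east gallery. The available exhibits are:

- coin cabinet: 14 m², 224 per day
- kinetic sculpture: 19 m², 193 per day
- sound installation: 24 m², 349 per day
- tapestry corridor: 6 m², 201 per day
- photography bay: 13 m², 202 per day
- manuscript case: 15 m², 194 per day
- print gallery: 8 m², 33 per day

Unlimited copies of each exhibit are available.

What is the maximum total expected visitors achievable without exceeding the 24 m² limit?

804

Taking 4×tapestry corridor: 24 m² used, 804 in expected visitors.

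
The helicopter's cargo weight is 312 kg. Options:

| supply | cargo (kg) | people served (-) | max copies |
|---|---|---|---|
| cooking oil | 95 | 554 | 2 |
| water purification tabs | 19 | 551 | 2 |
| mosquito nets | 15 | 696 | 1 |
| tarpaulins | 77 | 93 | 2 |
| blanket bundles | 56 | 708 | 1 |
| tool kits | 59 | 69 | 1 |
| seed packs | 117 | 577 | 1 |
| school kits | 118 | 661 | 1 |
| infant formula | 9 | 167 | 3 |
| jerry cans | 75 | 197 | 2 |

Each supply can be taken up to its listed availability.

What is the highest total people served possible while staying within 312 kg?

A density-first pass picks cooking oil + 2×water purification tabs + mosquito nets + blanket bundles + 3×infant formula + jerry cans — 3758 at 306 kg.
Replace 2×infant formula and jerry cans with cooking oil: the trade gains 23 net, giving 3781 at 308 kg.
No other feasible combination exceeds 3781.

3781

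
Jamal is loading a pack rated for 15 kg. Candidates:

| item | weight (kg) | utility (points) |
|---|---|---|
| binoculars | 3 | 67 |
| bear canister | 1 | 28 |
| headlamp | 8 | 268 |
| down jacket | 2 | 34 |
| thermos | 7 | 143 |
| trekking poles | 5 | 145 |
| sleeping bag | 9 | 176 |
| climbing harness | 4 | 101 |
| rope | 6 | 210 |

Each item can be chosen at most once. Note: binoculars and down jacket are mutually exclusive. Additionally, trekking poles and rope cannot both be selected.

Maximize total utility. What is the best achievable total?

506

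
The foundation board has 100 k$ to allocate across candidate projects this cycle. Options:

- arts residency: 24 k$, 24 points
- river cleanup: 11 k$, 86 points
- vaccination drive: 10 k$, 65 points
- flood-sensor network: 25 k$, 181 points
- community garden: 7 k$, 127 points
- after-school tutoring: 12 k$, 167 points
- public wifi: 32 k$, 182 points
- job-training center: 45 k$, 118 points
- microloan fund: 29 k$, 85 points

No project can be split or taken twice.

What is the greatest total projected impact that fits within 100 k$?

808

The ratio ordering already packs tightly: river cleanup + vaccination drive + flood-sensor network + community garden + after-school tutoring + public wifi, 97 k$, 808.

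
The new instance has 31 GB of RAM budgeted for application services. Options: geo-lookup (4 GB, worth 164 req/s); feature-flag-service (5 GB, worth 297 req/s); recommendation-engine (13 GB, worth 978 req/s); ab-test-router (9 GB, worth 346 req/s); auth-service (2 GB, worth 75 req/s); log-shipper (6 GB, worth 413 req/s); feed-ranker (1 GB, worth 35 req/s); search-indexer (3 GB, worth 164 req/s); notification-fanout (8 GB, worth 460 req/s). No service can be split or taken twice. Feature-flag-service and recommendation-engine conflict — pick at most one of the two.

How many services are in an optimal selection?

Optimal total is 2050.
For example recommendation-engine + log-shipper + feed-ranker + search-indexer + notification-fanout achieves it, using 31 GB.
All optima have 5 services.

5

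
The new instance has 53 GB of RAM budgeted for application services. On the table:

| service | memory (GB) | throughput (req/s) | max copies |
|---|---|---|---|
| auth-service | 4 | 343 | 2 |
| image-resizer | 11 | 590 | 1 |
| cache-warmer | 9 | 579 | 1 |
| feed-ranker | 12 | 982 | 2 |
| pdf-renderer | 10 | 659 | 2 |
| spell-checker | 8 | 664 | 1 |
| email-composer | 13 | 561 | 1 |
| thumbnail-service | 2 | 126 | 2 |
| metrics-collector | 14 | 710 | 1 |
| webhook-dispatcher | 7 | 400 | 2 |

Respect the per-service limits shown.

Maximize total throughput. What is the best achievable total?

The ratio heuristic lands on 2×auth-service + 2×feed-ranker + pdf-renderer + spell-checker + thumbnail-service (4099) but leaves 1 GB idle.
Replace pdf-renderer with cache-warmer + thumbnail-service: the trade gains 46 net, giving 4145 at 53 GB.
Every other selection either busts 53 GB or exceeds an availability limit or fails to beat 4145.

4145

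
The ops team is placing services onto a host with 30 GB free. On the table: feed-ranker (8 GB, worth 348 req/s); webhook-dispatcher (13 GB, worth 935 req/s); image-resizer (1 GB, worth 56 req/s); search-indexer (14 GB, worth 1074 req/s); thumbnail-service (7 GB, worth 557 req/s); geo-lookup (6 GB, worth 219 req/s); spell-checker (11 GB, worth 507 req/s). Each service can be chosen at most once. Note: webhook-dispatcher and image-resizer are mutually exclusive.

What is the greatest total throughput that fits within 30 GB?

2035

Taking feed-ranker + image-resizer + search-indexer + thumbnail-service: 30 GB used, 2035 in throughput.
That's the maximum — no feasible swap from here does better than 2035.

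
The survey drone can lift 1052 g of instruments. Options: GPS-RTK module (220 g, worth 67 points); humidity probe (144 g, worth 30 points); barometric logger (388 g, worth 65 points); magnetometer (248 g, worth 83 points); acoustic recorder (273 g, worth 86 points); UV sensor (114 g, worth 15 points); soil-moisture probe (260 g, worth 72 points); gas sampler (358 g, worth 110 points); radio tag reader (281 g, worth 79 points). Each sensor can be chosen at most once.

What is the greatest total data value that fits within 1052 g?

Taking the top-ratio sensors first gives humidity probe + magnetometer + acoustic recorder + gas sampler for 309 (1023 g).
Dropping humidity probe and gas sampler frees 502 g; slotting in GPS-RTK module + radio tag reader (501 g) lifts the total to 315 at 1022 g.
Runner-up humidity probe + magnetometer + acoustic recorder + gas sampler tops out at 309.

315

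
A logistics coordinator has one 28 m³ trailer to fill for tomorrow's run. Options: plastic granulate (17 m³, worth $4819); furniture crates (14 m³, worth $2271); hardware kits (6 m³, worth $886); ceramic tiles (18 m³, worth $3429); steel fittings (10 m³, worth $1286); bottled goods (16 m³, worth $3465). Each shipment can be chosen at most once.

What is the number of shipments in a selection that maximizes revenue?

Best achievable revenue is 6105.
One optimal bundle: plastic granulate + steel fittings (27 m³).
Any selection reaching 6105 contains exactly 2 shipments.

2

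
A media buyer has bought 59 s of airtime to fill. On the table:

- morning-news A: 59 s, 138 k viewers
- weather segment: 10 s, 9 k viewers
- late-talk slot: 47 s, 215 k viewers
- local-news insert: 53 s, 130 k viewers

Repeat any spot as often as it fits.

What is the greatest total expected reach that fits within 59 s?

224

Ranking by ratio (expected reach/s): late-talk slot 4.57, local-news insert 2.45, morning-news A 2.34, weather segment 0.90.
The ratio ordering already packs tightly: weather segment + late-talk slot, 57 s, 224.
That's the maximum — no swap from here does better than 224.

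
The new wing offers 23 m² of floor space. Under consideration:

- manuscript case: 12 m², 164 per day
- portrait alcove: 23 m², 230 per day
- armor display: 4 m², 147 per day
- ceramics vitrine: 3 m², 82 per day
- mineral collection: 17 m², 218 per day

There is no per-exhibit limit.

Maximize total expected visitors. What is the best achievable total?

817

By expected visitors per m²: armor display 36.75, ceramics vitrine 27.33, manuscript case 13.67 lead.
5×armor display + ceramics vitrine uses 23 of the 23 m² and totals 817.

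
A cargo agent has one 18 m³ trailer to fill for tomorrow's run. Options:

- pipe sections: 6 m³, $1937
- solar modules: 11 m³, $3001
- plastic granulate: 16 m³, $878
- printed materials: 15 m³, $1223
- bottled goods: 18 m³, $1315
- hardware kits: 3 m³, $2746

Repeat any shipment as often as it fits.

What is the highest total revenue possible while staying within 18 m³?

16476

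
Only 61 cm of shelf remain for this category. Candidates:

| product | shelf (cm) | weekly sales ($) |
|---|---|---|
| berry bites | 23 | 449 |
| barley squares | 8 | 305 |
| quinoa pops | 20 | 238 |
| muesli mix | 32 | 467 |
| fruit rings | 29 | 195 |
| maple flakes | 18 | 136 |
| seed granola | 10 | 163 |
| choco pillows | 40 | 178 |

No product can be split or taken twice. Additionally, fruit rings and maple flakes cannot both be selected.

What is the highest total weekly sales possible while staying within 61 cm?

1155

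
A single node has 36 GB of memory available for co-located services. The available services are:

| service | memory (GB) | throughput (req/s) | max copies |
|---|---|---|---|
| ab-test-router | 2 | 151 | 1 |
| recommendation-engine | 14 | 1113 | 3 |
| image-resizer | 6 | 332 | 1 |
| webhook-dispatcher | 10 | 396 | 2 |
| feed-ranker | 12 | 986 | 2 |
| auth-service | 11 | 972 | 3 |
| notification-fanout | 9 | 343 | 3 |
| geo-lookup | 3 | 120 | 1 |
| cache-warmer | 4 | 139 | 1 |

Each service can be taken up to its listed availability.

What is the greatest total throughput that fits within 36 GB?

3081

Greedy by ratio would take ab-test-router + 3×auth-service: 35 GB used, total 3067.
The 11 GB tied up in auth-service is better spent on feed-ranker — total rises to 3081 (36 GB).
No other feasible combination exceeds 3081.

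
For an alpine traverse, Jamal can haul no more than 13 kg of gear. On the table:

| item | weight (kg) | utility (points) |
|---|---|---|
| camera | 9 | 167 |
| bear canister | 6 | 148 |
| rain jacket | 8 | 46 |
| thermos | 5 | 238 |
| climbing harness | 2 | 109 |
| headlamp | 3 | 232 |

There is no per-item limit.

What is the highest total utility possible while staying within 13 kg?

928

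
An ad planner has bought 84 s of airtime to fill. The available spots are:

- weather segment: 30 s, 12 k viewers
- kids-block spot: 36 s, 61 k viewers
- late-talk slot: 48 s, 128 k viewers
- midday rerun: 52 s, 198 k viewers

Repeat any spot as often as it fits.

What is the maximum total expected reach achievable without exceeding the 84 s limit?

Taking weather segment + midday rerun: 82 s used, 210 in expected reach.
Every other selection either busts 84 s or fails to beat 210.

210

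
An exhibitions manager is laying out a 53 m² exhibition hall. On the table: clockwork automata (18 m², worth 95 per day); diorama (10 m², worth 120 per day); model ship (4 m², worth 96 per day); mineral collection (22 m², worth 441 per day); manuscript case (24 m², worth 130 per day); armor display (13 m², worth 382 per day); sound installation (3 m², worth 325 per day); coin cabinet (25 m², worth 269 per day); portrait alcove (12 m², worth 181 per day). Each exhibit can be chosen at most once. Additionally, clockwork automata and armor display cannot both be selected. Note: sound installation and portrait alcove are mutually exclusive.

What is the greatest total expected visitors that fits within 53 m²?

Density check — sound installation 108.33, armor display 29.38, model ship 24.00, mineral collection 20.05 are the best per m².
Diorama + model ship + mineral collection + armor display + sound installation uses 52 of the 53 m² and totals 1364.

1364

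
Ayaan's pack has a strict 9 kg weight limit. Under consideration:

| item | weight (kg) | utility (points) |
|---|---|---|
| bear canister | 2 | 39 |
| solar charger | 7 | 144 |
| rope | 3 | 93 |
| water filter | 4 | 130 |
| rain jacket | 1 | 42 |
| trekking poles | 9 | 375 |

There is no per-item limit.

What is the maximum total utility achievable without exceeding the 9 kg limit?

378

The ratio ordering already packs tightly: 9×rain jacket, 9 kg, 378.
No other feasible combination exceeds 378.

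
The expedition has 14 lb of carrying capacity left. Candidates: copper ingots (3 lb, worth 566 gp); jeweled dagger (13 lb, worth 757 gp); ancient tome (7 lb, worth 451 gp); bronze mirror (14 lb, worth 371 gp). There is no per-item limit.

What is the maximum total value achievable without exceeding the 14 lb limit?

2264

Taking 4×copper ingots: 12 lb used, 2264 in value.
No other feasible combination exceeds 2264.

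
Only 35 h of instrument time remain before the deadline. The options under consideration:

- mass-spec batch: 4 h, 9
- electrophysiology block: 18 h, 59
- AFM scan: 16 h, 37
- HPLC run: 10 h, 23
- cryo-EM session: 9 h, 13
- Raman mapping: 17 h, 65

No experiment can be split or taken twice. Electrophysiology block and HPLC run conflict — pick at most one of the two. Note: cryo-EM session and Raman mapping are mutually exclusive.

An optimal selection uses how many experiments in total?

2

Optimal total is 124.
One optimal bundle: electrophysiology block + Raman mapping (35 h).
All optima have 2 experiments.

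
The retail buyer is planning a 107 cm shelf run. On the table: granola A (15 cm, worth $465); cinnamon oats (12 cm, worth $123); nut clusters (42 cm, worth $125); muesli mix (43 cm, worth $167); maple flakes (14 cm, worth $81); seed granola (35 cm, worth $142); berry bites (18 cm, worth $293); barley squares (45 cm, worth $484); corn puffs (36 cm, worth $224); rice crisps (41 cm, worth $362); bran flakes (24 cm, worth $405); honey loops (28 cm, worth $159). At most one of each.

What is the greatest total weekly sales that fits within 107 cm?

Taking granola A + berry bites + barley squares + bran flakes: 102 cm used, 1647 in weekly sales.
The closest alternative, granola A + berry bites + rice crisps + bran flakes, reaches only 1525.

1647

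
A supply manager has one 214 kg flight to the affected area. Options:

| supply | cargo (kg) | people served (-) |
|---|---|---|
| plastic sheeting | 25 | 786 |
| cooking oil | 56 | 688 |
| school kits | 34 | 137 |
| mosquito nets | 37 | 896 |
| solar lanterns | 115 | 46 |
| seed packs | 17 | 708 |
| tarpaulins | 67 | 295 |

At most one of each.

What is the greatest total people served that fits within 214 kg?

3373

The ratio ordering already packs tightly: plastic sheeting + cooking oil + mosquito nets + seed packs + tarpaulins, 202 kg, 3373.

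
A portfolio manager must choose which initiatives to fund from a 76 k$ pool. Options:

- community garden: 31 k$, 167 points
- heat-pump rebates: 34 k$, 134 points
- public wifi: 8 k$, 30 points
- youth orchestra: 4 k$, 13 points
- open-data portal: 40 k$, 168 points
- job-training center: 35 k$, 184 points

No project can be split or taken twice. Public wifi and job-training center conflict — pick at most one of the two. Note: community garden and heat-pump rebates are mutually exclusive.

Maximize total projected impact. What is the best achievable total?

Best packing: community garden + youth orchestra + job-training center — 70 k$, 364 total.
Next best is open-data portal + job-training center at 352 (75 k$) — short by 12.

364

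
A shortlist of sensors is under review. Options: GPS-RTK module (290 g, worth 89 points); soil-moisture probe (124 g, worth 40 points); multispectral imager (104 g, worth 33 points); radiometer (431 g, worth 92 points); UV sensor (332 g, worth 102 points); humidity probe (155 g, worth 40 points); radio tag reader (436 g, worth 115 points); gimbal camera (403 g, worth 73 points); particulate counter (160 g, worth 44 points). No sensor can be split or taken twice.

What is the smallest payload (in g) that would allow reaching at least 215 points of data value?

715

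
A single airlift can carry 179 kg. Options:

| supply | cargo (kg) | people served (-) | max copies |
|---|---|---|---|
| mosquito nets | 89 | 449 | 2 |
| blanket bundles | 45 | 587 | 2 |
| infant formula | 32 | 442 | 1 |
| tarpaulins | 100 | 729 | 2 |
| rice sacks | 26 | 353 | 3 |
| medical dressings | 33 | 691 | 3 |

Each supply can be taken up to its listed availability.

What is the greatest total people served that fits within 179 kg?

Filling by ratio: infant formula + rice sacks + 3×medical dressings for 2868, with 22 kg left unused.
The 32 kg tied up in infant formula is better spent on 2×rice sacks — total rises to 3132 (177 kg).
The spare 2 kg is too small for any remaining supply, and no exchange beats 3132.

3132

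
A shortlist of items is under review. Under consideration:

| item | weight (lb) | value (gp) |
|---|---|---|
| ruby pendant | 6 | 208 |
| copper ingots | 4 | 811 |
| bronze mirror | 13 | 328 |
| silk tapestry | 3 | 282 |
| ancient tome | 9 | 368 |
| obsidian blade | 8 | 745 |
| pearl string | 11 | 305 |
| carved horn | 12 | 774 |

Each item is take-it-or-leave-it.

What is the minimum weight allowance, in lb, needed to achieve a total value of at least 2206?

24

Need the lightest bundle worth ≥ 2206.
copper ingots + silk tapestry + ancient tome + obsidian blade: 2206 value at 24 lb.
Below 24 lb the best achievable stays under 2206.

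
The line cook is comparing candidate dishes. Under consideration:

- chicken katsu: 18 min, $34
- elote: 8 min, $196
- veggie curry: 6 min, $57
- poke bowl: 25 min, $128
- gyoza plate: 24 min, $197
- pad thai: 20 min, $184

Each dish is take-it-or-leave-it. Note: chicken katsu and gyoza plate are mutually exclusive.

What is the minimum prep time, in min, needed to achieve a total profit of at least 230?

14

Minimise min subject to total profit ≥ 230.
elote + veggie curry reaches 253 using 14 min.
Below 14 min the best achievable stays under 230.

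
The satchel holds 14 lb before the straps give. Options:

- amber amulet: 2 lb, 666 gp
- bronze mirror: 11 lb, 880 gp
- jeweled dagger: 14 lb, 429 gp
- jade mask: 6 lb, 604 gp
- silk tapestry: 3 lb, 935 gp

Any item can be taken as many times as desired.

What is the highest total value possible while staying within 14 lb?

The ratio ordering already packs tightly: 7×amber amulet, 14 lb, 4662.

4662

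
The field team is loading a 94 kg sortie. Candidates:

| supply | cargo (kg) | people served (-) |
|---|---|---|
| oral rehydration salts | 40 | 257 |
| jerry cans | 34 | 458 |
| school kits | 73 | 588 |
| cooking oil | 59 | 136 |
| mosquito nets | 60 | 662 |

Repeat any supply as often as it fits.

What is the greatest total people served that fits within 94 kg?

1120

Greedy by ratio would take 2×jerry cans: 68 kg used, total 916.
Dropping jerry cans frees 34 kg; slotting in mosquito nets (60 kg) lifts the total to 1120 at 94 kg.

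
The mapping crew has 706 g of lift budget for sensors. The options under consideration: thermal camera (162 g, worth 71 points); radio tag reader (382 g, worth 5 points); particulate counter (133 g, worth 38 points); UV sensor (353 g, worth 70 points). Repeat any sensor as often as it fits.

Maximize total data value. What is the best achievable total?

4×thermal camera uses 648 of the 706 g and totals 284.
Every other selection either busts 706 g or fails to beat 284.

284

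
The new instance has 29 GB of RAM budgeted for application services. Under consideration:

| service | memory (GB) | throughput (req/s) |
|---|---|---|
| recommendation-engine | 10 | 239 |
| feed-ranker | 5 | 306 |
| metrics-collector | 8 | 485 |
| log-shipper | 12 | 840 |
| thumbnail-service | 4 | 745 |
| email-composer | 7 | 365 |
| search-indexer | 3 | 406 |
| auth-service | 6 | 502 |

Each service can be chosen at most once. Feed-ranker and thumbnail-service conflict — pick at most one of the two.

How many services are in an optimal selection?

Optimal total is 2503.
metrics-collector + thumbnail-service + email-composer + search-indexer + auth-service hits 2503 at 28 GB.
Every optimal selection uses 5 services.

5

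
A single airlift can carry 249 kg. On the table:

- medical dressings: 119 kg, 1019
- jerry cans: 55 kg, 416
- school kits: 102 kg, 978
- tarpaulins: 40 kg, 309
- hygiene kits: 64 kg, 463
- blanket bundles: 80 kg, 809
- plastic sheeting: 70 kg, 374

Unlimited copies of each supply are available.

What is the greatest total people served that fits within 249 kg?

Taking 3×blanket bundles: 240 kg used, 2427 in people served.
Every other selection either busts 249 kg or fails to beat 2427.

2427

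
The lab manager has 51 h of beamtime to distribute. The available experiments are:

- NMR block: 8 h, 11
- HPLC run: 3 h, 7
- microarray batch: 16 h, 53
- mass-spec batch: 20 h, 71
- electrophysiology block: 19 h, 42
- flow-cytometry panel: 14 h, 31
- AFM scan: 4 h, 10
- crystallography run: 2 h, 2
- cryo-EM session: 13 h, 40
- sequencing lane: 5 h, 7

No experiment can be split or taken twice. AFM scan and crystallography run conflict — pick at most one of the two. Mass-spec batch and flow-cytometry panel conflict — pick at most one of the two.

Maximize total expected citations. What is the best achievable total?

166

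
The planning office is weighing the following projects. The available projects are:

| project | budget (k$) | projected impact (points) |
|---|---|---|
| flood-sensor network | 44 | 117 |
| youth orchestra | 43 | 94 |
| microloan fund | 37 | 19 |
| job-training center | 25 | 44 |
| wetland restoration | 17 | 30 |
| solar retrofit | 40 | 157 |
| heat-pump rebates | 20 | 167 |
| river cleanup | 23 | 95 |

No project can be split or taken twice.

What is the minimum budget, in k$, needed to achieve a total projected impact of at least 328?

Look for the lowest-budget combination reaching 328.
wetland restoration + solar retrofit + heat-pump rebates reaches 354 using 77 k$.
Below 77 k$ the best achievable stays under 328.

77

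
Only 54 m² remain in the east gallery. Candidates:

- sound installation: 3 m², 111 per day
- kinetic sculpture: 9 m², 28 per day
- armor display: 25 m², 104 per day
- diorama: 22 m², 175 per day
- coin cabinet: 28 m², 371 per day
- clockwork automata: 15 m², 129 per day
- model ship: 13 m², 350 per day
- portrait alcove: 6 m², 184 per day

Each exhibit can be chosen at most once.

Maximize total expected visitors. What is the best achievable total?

1016

Taking sound installation + coin cabinet + model ship + portrait alcove: 50 m² used, 1016 in expected visitors.
Runner-up coin cabinet + model ship + portrait alcove tops out at 905.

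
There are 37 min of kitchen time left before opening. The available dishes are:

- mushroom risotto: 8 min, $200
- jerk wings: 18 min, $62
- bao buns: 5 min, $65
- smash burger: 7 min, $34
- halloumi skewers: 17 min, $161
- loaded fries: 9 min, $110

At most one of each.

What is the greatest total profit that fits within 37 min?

A density-first pass picks mushroom risotto + bao buns + smash burger + loaded fries — 409 at 29 min.
Replace bao buns and smash burger with halloumi skewers: the trade gains 62 net, giving 471 at 34 min.

471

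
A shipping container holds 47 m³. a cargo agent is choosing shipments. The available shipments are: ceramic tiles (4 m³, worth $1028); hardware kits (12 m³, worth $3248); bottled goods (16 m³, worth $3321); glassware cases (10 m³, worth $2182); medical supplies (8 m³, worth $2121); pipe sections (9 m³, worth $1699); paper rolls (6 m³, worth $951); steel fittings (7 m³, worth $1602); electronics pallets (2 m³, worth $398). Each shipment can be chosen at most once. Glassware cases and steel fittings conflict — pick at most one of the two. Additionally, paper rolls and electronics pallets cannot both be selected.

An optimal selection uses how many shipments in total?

5

Best achievable revenue is 11320.
ceramic tiles + hardware kits + bottled goods + medical supplies + steel fittings hits 11320 at 47 m³.
All optima have 5 shipments.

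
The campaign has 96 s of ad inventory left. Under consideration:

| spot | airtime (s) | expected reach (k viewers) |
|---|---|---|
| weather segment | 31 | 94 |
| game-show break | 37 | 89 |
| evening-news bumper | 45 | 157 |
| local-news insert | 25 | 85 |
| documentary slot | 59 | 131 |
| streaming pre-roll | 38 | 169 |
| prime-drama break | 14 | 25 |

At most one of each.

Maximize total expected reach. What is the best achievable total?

Density check — streaming pre-roll 4.45, evening-news bumper 3.49, local-news insert 3.40, weather segment 3.03 are the best per s.
A density-first pass picks evening-news bumper + streaming pre-roll — 326 at 83 s.
Replace evening-news bumper with weather segment + local-news insert: the trade gains 22 net, giving 348 at 94 s.
Nothing else within 96 s beats 348.

348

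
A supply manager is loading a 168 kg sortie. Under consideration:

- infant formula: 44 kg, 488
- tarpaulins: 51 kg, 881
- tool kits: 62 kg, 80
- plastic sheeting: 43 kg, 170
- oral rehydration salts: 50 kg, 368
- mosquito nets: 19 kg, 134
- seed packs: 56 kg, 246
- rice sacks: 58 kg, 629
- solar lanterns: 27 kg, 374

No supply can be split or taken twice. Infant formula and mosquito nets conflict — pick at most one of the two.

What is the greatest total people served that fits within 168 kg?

2018

Best packing: tarpaulins + mosquito nets + rice sacks + solar lanterns — 155 kg, 2018 total.
The closest alternative, infant formula + tarpaulins + rice sacks, reaches only 1998.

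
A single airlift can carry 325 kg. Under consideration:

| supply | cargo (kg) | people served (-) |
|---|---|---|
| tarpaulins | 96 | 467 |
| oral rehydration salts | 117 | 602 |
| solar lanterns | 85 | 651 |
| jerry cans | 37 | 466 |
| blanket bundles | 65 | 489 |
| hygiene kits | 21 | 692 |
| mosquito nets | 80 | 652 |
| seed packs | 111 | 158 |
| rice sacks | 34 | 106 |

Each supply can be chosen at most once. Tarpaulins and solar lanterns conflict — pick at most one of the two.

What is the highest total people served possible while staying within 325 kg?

Solar lanterns + jerry cans + blanket bundles + hygiene kits + mosquito nets + rice sacks uses 322 of the 325 kg and totals 3056.
Runner-up solar lanterns + jerry cans + blanket bundles + hygiene kits + mosquito nets tops out at 2950.

3056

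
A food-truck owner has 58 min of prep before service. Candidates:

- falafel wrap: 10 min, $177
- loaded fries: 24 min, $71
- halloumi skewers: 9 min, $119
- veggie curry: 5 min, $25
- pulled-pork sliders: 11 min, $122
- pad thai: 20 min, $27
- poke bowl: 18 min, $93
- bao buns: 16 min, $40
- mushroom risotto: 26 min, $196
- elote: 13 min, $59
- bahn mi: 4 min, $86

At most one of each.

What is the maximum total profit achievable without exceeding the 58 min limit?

Falafel wrap + halloumi skewers + veggie curry + pulled-pork sliders + poke bowl + bahn mi uses 57 of the 58 min and totals 622.
Every other selection either busts 58 min or fails to beat 622.

622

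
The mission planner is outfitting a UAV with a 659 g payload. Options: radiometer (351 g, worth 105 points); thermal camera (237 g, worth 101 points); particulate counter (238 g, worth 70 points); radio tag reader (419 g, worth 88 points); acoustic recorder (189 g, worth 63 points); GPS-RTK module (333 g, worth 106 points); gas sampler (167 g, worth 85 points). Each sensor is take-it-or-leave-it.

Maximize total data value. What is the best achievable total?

Filling by ratio: thermal camera + acoustic recorder + gas sampler for 249, with 66 g left unused.
Replace acoustic recorder with particulate counter: the trade gains 7 net, giving 256 at 642 g.

256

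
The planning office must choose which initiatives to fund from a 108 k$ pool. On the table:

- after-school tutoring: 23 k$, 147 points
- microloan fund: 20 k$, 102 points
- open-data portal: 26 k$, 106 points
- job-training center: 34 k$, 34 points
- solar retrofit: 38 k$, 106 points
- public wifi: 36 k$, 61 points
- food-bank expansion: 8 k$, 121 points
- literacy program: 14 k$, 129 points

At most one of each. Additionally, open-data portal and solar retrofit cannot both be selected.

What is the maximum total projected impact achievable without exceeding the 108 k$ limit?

After-school tutoring + microloan fund + open-data portal + food-bank expansion + literacy program uses 91 of the 108 k$ and totals 605.
After-school tutoring + microloan fund + solar retrofit + food-bank expansion + literacy program matches that 605 at 103 k$; no feasible combination exceeds it.

605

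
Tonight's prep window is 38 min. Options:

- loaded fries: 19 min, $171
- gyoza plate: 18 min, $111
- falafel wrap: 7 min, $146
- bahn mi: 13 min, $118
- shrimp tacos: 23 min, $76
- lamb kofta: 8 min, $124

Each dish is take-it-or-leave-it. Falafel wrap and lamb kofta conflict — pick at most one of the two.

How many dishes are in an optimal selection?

3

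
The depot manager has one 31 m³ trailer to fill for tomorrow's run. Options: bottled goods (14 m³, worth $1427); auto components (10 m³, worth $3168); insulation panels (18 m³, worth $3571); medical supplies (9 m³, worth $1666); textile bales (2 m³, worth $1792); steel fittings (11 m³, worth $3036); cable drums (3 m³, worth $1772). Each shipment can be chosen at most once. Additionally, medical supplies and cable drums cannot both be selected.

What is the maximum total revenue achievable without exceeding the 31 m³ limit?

9768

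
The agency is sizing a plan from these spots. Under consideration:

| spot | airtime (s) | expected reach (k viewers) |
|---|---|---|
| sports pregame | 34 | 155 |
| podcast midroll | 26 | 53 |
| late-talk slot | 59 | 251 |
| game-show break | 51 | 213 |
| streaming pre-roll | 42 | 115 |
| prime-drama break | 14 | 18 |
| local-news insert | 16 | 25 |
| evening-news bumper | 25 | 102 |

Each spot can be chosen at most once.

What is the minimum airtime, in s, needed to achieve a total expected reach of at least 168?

Look for the lowest-airtime combination reaching 168.
sports pregame + prime-drama break reaches 173 using 48 s.
Below 48 s the best achievable stays under 168.

48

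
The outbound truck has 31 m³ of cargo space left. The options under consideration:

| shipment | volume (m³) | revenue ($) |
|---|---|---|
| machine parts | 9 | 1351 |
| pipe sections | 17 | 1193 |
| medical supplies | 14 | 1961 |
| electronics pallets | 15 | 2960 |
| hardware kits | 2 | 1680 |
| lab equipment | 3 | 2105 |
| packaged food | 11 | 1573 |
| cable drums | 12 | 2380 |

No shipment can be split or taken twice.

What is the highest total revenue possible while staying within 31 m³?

By revenue per m³: hardware kits 840.00, lab equipment 701.67, cable drums 198.33, electronics pallets 197.33 lead.
Filling by ratio: machine parts + hardware kits + lab equipment + cable drums for 7516, with 5 m³ left unused.
Dropping machine parts and cable drums frees 21 m³; slotting in electronics pallets + packaged food (26 m³) lifts the total to 8318 at 31 m³.
That's the maximum — no swap from here does better than 8318.

8318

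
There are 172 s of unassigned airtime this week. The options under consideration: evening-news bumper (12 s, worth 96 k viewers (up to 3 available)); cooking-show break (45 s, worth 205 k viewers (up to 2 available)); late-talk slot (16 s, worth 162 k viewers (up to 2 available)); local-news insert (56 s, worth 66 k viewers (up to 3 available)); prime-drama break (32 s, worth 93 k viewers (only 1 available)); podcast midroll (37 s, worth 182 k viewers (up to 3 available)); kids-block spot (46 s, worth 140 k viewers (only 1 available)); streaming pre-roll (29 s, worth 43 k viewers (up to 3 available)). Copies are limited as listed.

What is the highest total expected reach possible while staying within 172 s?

1062

By expected reach per s: late-talk slot 10.12, evening-news bumper 8.00, podcast midroll 4.92 lead.
The ratio heuristic lands on 3×evening-news bumper + 2×late-talk slot + 2×podcast midroll + streaming pre-roll (1019) but leaves 1 s idle.
The 41 s tied up in evening-news bumper and streaming pre-roll is better spent on podcast midroll — total rises to 1062 (167 s).
The spare 5 s is too small for any remaining spot, and no exchange beats 1062.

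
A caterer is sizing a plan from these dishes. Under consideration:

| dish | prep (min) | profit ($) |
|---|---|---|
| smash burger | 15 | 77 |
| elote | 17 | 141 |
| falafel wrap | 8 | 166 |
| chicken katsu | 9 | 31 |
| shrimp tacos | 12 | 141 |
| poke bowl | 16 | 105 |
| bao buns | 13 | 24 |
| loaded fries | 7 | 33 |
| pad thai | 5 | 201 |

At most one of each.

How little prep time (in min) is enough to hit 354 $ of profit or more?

13

Minimise min subject to total profit ≥ 354.
falafel wrap + pad thai reaches 367 using 13 min.
Any bundle with less than 13 min falls short of 354.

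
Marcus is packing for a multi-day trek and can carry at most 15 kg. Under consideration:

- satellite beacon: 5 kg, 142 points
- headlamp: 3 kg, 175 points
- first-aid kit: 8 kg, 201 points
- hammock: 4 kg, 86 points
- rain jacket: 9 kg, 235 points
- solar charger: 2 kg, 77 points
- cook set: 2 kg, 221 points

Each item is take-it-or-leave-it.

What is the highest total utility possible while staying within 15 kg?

Density check — cook set 110.50, headlamp 58.33, solar charger 38.50, satellite beacon 28.40 are the best per kg.
A density-first pass picks satellite beacon + headlamp + solar charger + cook set — 615 at 12 kg.
The 5 kg tied up in satellite beacon is better spent on first-aid kit — total rises to 674 (15 kg).
Every other selection either busts 15 kg or fails to beat 674.

674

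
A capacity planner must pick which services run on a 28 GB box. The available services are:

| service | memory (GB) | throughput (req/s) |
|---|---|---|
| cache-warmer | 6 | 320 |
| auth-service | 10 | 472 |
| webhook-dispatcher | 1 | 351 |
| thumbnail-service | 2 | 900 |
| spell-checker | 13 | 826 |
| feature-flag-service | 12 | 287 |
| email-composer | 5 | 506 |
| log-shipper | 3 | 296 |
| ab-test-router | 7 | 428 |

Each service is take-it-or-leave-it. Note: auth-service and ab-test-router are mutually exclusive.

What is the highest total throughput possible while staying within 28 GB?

Taking the top-ratio services first gives webhook-dispatcher + thumbnail-service + spell-checker + email-composer + log-shipper for 2879 (24 GB).
Dropping log-shipper frees 3 GB; slotting in ab-test-router (7 GB) lifts the total to 3011 at 28 GB.
No other feasible combination exceeds 3011.

3011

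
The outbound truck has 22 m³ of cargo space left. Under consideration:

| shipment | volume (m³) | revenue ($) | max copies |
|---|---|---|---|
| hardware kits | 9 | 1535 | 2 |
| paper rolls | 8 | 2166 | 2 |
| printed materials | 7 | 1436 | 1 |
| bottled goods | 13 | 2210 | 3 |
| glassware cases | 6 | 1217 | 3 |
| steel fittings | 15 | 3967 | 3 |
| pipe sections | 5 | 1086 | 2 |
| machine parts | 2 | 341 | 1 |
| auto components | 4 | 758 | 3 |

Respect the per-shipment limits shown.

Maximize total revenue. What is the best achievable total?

5549

Ranking by ratio (revenue/m³): paper rolls 270.75, steel fittings 264.47, pipe sections 217.20.
Greedy by ratio would take 2×paper rolls + pipe sections: 21 m³ used, total 5418.
Replace pipe sections with glassware cases: the trade gains 131 net, giving 5549 at 22 m³.
Nothing else within 22 m³ beats 5549.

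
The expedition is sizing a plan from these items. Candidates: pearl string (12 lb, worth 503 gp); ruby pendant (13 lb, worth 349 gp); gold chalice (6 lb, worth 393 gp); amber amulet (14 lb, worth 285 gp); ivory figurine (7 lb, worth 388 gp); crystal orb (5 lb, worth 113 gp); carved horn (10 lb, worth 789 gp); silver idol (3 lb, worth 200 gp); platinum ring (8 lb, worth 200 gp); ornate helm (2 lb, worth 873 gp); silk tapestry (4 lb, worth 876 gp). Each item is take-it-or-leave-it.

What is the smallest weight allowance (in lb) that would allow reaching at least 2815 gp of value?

22

Need the lightest bundle worth ≥ 2815.
Taking gold chalice + carved horn + ornate helm + silk tapestry gives 2931 (≥ 2815) for 22 lb.
Any bundle with less than 22 lb falls short of 2815.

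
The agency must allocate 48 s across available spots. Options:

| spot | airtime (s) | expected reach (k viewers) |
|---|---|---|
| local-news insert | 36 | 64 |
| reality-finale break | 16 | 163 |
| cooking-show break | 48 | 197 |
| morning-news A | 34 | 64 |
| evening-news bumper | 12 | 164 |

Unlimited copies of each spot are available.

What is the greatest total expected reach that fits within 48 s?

656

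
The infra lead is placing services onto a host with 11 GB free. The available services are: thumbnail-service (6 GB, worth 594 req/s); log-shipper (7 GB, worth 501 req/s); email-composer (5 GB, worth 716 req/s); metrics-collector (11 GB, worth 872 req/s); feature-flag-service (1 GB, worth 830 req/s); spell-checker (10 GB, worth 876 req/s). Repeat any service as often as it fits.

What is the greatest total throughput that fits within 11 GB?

Taking 11×feature-flag-service: 11 GB used, 9130 in throughput.
That's the maximum — no swap from here does better than 9130.

9130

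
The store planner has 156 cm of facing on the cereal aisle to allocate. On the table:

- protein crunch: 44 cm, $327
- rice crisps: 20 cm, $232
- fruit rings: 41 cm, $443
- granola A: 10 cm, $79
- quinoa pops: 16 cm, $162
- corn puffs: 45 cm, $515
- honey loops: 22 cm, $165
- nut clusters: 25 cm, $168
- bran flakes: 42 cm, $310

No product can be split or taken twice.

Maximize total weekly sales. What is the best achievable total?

1596

By weekly sales per cm: rice crisps 11.60, corn puffs 11.44, fruit rings 10.80 lead.
The ratio ordering already packs tightly: rice crisps + fruit rings + granola A + quinoa pops + corn puffs + honey loops, 154 cm, 1596.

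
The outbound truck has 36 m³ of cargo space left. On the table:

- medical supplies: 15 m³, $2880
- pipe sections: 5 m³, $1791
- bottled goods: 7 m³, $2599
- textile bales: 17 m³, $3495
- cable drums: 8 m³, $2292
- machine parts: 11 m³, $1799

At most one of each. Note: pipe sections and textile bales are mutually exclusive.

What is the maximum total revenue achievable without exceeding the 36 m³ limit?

Best packing: medical supplies + pipe sections + bottled goods + cable drums — 35 m³, 9562 total.

9562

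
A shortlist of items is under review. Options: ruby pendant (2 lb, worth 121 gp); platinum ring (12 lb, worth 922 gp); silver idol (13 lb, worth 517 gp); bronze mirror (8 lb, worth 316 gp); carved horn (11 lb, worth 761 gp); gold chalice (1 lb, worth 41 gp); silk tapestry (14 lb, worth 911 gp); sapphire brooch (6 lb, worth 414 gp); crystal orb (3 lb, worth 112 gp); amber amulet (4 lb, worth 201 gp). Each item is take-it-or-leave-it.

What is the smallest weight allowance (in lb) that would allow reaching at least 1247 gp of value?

18

Look for the lowest-weight combination reaching 1247.
Taking platinum ring + sapphire brooch gives 1336 (≥ 1247) for 18 lb.
Below 18 lb the best achievable stays under 1247.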